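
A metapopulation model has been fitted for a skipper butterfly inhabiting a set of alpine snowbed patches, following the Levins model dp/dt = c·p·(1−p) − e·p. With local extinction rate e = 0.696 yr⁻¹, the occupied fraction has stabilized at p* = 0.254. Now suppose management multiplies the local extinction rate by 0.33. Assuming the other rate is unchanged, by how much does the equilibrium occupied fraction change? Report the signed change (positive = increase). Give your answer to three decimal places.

0.500

Balance c(1−p*) = e gives c = e/(1 − 0.25400) = 0.696/0.74600 = 0.93298.
New p* = 1 − e/c = 1 − 0.22968/0.93298 = 0.75382.
Δp* = 0.75382 − 0.25400 = +0.49982.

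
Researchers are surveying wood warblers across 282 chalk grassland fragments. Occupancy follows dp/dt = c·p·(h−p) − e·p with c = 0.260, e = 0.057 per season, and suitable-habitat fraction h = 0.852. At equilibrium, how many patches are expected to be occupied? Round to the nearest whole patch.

p* = h − e/c = 0.852 − 0.2192 = 0.6328.
Expected occupied patches = N × p* = 282 × 0.6328 = 178.44 ≈ 178.

178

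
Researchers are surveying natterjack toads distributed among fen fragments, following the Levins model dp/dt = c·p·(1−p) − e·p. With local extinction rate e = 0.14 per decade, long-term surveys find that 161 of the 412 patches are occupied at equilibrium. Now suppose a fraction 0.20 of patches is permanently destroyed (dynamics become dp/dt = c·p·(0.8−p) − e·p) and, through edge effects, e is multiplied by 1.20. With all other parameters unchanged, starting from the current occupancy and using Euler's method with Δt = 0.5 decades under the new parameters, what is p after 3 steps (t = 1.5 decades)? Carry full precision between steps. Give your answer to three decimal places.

0.351

Observed p* = 161/412 = 0.39078.
Balance c(1−p*) = e gives c = e/(1 − 0.39078) = 0.14/0.60922 = 0.22980.
Starting from p₀ = 0.39078; update p ← p + (dp/dt)·Δt with the new parameters.
p: 0.39078 → 0.37633  (Δp = -0.01445)
p: 0.37633 → 0.36303  (Δp = -0.01329)
p: 0.36303 → 0.35077  (Δp = -0.01227)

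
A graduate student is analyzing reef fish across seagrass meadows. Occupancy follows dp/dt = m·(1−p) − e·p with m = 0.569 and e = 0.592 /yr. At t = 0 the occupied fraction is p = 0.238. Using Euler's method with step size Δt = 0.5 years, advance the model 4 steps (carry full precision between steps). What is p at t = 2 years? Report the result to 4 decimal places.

Update rule: p ← p + [m·(1−p) − e·p]·Δt with Δt = 0.5.
step 1: Δp = +0.14634, p = 0.38434
step 2: Δp = +0.06139, p = 0.44573
step 3: Δp = +0.02575, p = 0.47148
step 4: Δp = +0.01080, p = 0.48229

0.4823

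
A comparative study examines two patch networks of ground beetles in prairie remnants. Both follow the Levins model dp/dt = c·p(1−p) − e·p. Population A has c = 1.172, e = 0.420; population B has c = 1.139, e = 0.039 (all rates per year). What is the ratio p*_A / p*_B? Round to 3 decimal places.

A: p*_A = 1 − 0.420/1.172 = 0.6416.
B: p*_B = 1 − 0.039/1.139 = 0.9658.
p*_A / p*_B = 0.6416/0.9658 = 0.6644.

0.664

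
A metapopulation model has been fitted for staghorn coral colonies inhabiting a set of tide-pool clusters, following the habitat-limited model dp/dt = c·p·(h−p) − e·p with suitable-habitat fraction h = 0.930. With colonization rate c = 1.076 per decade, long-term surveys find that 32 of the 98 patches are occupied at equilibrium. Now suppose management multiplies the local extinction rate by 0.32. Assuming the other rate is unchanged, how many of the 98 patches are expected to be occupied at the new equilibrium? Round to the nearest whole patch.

72

Observed p* = 32/98 = 0.32653.
Balance c(h−p*) = e gives e = 1.076×(0.93 − 0.32653) = 0.64933.
New p* = 0.93 − e/c = 0.93 − 0.20779/1.07600 = 0.73689.
Expected occupied = 98 × 0.73689 = 72.22 ≈ 72.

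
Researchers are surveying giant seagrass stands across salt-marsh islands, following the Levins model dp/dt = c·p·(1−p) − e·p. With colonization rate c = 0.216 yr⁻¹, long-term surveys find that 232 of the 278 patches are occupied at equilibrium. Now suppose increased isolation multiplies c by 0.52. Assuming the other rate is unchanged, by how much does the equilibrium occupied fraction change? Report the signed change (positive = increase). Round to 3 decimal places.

Observed p* = 232/278 = 0.83453.
Balance c(1−p*) = e gives e = 0.216×(1 − 0.83453) = 0.03574.
New p* = 1 − e/c = 1 − 0.03574/0.11232 = 0.68180.
Δp* = 0.68180 − 0.83453 = -0.15273.

-0.153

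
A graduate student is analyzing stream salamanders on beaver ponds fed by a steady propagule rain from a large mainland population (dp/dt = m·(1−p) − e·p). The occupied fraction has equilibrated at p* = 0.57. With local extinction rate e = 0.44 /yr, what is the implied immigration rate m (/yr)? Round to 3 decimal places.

0.583

At equilibrium m(1−p*) = e·p*, so m = e·p*/(1−p*).
m = 0.44 × 0.57 / 0.4300 = 0.2508/0.4300 = 0.5833.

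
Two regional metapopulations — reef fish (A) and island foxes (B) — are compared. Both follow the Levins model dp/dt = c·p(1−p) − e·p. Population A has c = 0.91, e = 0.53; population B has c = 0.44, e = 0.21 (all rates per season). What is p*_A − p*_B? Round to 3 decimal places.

A: p*_A = 1 − 0.53/0.91 = 0.4176.
B: p*_B = 1 − 0.21/0.44 = 0.5227.
p*_A − p*_B = 0.4176 − 0.5227 = -0.1051.

-0.105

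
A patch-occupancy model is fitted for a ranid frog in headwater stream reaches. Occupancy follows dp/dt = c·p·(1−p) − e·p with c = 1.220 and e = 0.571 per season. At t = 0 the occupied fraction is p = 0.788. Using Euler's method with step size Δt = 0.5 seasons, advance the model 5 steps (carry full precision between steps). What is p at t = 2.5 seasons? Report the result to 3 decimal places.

0.553

Update rule: p ← p + [c·p·(1−p) − e·p]·Δt with Δt = 0.5.
p: 0.78800 → 0.66493  (Δp = -0.12307)
p: 0.66493 → 0.61100  (Δp = -0.05393)
p: 0.61100 → 0.58154  (Δp = -0.02946)
p: 0.58154 → 0.56396  (Δp = -0.01759)
p: 0.56396 → 0.55295  (Δp = -0.01100)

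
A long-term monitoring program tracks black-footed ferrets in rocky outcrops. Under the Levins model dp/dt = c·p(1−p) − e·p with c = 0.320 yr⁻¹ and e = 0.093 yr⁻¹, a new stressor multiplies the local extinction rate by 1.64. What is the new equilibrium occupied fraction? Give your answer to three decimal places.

0.523

Before: p* = 1 − 0.093/0.320 = 0.7094.
After the change, c = 0.32, e = 0.15252, so p* = 1 − 0.15252/0.32 = 0.5234.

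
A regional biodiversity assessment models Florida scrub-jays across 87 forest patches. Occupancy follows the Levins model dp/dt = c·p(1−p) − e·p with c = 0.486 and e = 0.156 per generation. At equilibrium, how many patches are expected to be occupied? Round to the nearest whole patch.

59

p* = 1 − e/c = 1 − 0.156/0.486 = 0.6790.
Expected occupied patches = N × p* = 87 × 0.6790 = 59.07 ≈ 59.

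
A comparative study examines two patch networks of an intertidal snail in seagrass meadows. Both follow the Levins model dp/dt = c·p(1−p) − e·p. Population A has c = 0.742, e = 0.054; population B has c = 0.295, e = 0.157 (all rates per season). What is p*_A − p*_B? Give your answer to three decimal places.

A: p*_A = 1 − 0.054/0.742 = 0.9272.
B: p*_B = 1 − 0.157/0.295 = 0.4678.
p*_A − p*_B = 0.9272 − 0.4678 = 0.4594.

0.459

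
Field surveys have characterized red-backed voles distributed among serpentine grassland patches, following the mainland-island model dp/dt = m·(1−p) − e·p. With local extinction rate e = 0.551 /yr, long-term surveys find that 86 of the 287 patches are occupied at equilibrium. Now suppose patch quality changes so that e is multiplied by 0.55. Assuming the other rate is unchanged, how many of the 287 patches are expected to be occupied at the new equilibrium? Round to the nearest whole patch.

126

Observed p* = 86/287 = 0.29965.
Balance m(1−p*) = e·p* gives m = e·p*/(1−p*) = 0.551×0.29965/0.70035 = 0.23575.
New p* = m/(m+e) = 0.23575/(0.23575+0.30305) = 0.43755.
Expected occupied = 287 × 0.43755 = 125.58 ≈ 126.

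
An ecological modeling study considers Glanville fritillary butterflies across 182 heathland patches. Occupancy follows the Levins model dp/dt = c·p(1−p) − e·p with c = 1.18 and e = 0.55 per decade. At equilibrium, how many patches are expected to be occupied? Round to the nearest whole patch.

p* = 1 − e/c = 1 − 0.55/1.18 = 0.5339.
Expected occupied patches = N × p* = 182 × 0.5339 = 97.17 ≈ 97.

97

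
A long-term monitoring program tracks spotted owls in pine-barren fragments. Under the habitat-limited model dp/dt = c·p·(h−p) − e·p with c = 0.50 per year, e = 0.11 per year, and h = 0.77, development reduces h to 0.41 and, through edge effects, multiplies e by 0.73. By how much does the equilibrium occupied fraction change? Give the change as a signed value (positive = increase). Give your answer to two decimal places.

Before: p* = h − e/c = 0.77 − 0.11/0.50 = 0.77 − 0.2200 = 0.5500.
After: c = 0.5, e = 0.0803, h = 0.41; p* = 0.41 − 0.0803/0.5 = 0.2494.
Δp* = 0.2494 − 0.5500 = -0.3006.

-0.30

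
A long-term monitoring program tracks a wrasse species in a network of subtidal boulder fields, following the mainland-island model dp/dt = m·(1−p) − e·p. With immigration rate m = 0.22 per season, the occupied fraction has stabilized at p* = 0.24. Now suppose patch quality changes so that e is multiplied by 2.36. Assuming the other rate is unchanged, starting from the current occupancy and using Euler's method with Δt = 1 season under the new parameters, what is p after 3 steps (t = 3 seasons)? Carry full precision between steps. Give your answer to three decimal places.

0.039

Balance m(1−p*) = e·p* gives e = m(1−p*)/p* = 0.22×0.76000/0.24000 = 0.69667.
Starting from p₀ = 0.24000; update p ← p + (dp/dt)·Δt with the new parameters.
t = 1: p = 0.24000 + (-0.22739) = 0.01261
t = 2: p = 0.01261 + (+0.19650) = 0.20911
t = 3: p = 0.20911 + (-0.16980) = 0.03931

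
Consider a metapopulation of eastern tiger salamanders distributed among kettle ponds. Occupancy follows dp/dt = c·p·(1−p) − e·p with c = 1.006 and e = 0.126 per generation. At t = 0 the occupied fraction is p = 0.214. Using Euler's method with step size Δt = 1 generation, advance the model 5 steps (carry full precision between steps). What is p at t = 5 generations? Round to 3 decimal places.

0.868

Update rule: p ← p + [c·p·(1−p) − e·p]·Δt with Δt = 1.
step 1: Δp = +0.14225, p = 0.35625
step 2: Δp = +0.18582, p = 0.54207
step 3: Δp = +0.18142, p = 0.72349
step 4: Δp = +0.11009, p = 0.83358
step 5: Δp = +0.03452, p = 0.86811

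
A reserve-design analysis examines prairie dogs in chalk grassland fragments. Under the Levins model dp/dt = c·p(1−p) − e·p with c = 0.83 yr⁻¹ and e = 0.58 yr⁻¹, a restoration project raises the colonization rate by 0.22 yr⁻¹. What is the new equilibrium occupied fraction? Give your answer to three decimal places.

Before: p* = 1 − 0.58/0.83 = 0.3012.
After the change, c = 1.05, e = 0.58, so p* = 1 − 0.58/1.05 = 0.4476.

0.448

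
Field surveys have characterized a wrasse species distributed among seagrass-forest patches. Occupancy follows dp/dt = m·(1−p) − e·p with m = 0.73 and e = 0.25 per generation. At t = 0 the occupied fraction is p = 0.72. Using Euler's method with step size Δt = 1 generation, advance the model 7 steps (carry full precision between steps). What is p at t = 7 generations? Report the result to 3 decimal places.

0.745

Update rule: p ← p + [m·(1−p) − e·p]·Δt with Δt = 1.
p: 0.72000 → 0.74440  (Δp = +0.02440)
p: 0.74440 → 0.74489  (Δp = +0.00049)
p: 0.74489 → 0.74490  (Δp = +0.00001)
p: 0.74490 → 0.74490  (Δp = +0.00000)
p: 0.74490 → 0.74490  (Δp = +0.00000)
p: 0.74490 → 0.74490  (Δp = +0.00000)
p: 0.74490 → 0.74490  (Δp = +0.00000)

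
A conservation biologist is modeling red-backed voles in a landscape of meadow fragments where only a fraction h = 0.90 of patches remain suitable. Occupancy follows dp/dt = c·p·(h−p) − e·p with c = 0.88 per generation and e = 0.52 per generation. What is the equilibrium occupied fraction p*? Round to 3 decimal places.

Setting dp/dt = 0 and dividing by p* gives c·(h−p*) = e.
So p* = h − e/c = 0.90 − 0.52/0.88 = 0.90 − 0.5909 = 0.3091.

0.309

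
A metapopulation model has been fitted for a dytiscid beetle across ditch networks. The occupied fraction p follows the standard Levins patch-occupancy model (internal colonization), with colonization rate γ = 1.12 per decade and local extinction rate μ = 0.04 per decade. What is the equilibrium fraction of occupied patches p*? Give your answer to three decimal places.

At equilibrium, colonization balances extinction: γ·p*·(1−p*) = μ·p*.
So p* = 1 − μ/γ = 1 − 0.04/1.12 = 1 − 0.0357 = 0.9643.

0.964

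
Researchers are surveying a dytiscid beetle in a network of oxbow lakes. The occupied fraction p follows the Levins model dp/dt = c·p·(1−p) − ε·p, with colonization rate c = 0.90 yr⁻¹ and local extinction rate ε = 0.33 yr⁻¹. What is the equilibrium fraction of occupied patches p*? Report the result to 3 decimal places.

Setting dp/dt = 0 and dividing through by p* gives c·(1−p*) = ε.
So p* = 1 − ε/c = 1 − 0.33/0.90 = 1 − 0.3667 = 0.6333.

0.633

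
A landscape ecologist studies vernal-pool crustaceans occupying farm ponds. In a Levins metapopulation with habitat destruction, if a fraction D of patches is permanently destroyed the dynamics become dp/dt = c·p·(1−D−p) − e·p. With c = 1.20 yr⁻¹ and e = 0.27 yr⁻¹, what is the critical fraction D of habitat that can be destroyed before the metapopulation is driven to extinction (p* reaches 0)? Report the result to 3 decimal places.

0.775

The nontrivial equilibrium is p* = (1−D) − e/c; extinction occurs when this hits zero.
So D_crit = 1 − e/c = 1 − 0.27/1.20 = 1 − 0.2250 = 0.7750.
Note this equals the original equilibrium occupancy — the Levins extinction-debt result.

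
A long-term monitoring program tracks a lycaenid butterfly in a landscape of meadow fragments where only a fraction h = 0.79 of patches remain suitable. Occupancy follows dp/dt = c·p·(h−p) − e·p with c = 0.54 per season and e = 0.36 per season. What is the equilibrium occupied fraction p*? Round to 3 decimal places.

0.123

Setting dp/dt = 0 and dividing by p* gives c·(h−p*) = e.
So p* = h − e/c = 0.79 − 0.36/0.54 = 0.79 − 0.6667 = 0.1233.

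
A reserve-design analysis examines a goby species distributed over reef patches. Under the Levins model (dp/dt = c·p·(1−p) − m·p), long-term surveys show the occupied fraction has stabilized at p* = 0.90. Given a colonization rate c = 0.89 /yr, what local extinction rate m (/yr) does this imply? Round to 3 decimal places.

At equilibrium c(1−p*) = m.
m = 0.89 × (1 − 0.90) = 0.89 × 0.1000 = 0.0890.

0.089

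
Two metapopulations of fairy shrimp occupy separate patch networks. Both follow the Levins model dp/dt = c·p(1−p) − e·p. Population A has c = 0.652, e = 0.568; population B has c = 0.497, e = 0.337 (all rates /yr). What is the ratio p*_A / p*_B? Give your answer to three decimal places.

A: p*_A = 1 − 0.568/0.652 = 0.1288.
B: p*_B = 1 − 0.337/0.497 = 0.3219.
p*_A / p*_B = 0.1288/0.3219 = 0.4002.

0.400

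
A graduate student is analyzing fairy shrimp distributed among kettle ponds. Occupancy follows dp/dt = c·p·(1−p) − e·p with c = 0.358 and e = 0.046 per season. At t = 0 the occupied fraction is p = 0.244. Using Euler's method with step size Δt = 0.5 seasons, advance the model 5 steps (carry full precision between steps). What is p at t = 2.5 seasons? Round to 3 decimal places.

0.396

Update rule: p ← p + [c·p·(1−p) − e·p]·Δt with Δt = 0.5.
p: 0.24400 → 0.27141  (Δp = +0.02741)
p: 0.27141 → 0.30056  (Δp = +0.02915)
p: 0.30056 → 0.33128  (Δp = +0.03072)
p: 0.33128 → 0.36331  (Δp = +0.03204)
p: 0.36331 → 0.39636  (Δp = +0.03305)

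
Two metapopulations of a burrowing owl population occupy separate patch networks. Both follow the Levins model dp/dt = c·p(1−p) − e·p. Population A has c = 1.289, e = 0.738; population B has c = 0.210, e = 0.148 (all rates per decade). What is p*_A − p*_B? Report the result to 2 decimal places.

0.13

A: p*_A = 1 − 0.738/1.289 = 0.4275.
B: p*_B = 1 − 0.148/0.210 = 0.2952.
p*_A − p*_B = 0.4275 − 0.2952 = 0.1322.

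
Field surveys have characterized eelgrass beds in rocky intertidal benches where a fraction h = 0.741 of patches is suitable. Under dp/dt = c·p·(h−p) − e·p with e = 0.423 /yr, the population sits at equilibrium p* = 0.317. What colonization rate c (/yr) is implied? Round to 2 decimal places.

1.00

At equilibrium c(h−p*) = e, so c = e/(h−p*).
c = 0.423/(0.741 − 0.317) = 0.423/0.4240 = 0.9976.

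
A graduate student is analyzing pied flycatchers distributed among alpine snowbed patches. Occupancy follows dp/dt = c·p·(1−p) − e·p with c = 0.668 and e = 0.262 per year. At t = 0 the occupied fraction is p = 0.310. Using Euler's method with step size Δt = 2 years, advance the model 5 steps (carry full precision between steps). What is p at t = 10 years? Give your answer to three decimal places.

Update rule: p ← p + [c·p·(1−p) − e·p]·Δt with Δt = 2.
p: 0.31000 → 0.43333  (Δp = +0.12333)
p: 0.43333 → 0.53433  (Δp = +0.10100)
p: 0.53433 → 0.58677  (Δp = +0.05244)
p: 0.58677 → 0.60324  (Δp = +0.01648)
p: 0.60324 → 0.60690  (Δp = +0.00366)

0.607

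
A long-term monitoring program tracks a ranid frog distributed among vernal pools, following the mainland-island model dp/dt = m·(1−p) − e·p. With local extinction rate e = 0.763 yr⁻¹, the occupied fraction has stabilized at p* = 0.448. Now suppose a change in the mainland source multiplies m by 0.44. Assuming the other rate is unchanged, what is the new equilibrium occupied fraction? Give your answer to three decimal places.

0.263

Balance m(1−p*) = e·p* gives m = e·p*/(1−p*) = 0.763×0.44800/0.55200 = 0.61925.
New p* = m/(m+e) = 0.27247/(0.27247+0.76300) = 0.26314.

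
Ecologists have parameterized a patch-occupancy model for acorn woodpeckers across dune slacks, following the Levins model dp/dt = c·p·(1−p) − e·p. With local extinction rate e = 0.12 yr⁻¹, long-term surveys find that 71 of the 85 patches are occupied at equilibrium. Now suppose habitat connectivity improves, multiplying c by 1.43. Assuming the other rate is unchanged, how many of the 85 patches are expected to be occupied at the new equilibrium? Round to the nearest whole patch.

75

Observed p* = 71/85 = 0.83529.
Balance c(1−p*) = e gives c = e/(1 − 0.83529) = 0.12/0.16471 = 0.72855.
New p* = 1 − e/c = 1 − 0.12000/1.04183 = 0.88482.
Expected occupied = 85 × 0.88482 = 75.21 ≈ 75.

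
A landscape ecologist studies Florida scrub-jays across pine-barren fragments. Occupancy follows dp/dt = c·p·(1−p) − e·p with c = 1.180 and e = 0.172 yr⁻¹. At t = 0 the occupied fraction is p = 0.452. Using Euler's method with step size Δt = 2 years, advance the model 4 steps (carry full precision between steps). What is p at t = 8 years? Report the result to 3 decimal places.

Update rule: p ← p + [c·p·(1−p) − e·p]·Δt with Δt = 2.
  1  |  dp/dt·Δt = +0.429075  |  p_1 = 0.881075
  2  |  dp/dt·Δt = -0.055804  |  p_2 = 0.825271
  3  |  dp/dt·Δt = +0.056416  |  p_3 = 0.881687
  4  |  dp/dt·Δt = -0.057117  |  p_4 = 0.824570

0.825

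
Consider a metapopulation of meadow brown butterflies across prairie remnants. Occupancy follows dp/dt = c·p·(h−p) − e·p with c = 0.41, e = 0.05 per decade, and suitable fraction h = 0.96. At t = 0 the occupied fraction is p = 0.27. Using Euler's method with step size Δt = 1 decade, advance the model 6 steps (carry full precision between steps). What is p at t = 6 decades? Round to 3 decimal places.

Update rule: p ← p + [c·p·(h−p) − e·p]·Δt with Δt = 1.
step 1: Δp = +0.06288, p = 0.33288
step 2: Δp = +0.06895, p = 0.40183
step 3: Δp = +0.07187, p = 0.47370
step 4: Δp = +0.07076, p = 0.54446
step 5: Δp = +0.06554, p = 0.61000
step 6: Δp = +0.05704, p = 0.66703

0.667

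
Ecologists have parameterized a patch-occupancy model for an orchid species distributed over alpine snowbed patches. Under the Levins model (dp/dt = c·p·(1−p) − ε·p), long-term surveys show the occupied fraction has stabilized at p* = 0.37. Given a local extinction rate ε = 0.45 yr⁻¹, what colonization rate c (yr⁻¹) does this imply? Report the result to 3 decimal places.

At equilibrium c(1−p*) = ε, so c = ε/(1−p*).
c = 0.45/(1 − 0.37) = 0.45/0.6300 = 0.7143.

0.714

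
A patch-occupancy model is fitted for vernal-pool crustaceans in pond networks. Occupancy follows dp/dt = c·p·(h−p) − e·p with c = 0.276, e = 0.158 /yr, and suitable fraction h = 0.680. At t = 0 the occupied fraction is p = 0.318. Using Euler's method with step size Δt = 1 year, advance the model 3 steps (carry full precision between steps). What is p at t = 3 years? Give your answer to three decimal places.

0.270

Update rule: p ← p + [c·p·(h−p) − e·p]·Δt with Δt = 1.
  1  |  dp/dt·Δt = -0.018472  |  p_1 = 0.299528
  2  |  dp/dt·Δt = -0.015872  |  p_2 = 0.283656
  3  |  dp/dt·Δt = -0.013788  |  p_3 = 0.269868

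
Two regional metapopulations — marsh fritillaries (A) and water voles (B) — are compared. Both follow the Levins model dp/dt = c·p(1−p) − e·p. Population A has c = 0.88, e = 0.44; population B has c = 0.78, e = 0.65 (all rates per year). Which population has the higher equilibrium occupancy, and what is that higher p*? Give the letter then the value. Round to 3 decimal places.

A: p*_A = 1 − 0.44/0.88 = 0.5000.
B: p*_B = 1 − 0.65/0.78 = 0.1667.
A is higher at 0.5000.

A, 0.500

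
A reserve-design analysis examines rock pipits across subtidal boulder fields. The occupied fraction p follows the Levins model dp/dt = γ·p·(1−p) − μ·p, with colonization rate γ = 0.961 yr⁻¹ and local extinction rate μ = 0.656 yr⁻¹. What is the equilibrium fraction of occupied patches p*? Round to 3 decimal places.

0.317

Setting dp/dt = 0 and dividing through by p* gives γ·(1−p*) = μ.
So p* = 1 − μ/γ = 1 − 0.656/0.961 = 1 − 0.6826 = 0.3174.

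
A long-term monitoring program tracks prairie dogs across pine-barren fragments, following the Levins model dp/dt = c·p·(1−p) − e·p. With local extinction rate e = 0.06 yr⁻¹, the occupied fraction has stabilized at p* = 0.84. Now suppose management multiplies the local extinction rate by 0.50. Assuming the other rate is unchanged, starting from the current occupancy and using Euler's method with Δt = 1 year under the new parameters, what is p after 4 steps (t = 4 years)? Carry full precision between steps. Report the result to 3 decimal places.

0.904

Balance c(1−p*) = e gives c = e/(1 − 0.84000) = 0.06/0.16000 = 0.37500.
Starting from p₀ = 0.84000; update p ← p + (dp/dt)·Δt with the new parameters.
t = 1: p = 0.84000 + (+0.02520) = 0.86520
t = 2: p = 0.86520 + (+0.01778) = 0.88298
t = 3: p = 0.88298 + (+0.01226) = 0.89524
t = 4: p = 0.89524 + (+0.00831) = 0.90355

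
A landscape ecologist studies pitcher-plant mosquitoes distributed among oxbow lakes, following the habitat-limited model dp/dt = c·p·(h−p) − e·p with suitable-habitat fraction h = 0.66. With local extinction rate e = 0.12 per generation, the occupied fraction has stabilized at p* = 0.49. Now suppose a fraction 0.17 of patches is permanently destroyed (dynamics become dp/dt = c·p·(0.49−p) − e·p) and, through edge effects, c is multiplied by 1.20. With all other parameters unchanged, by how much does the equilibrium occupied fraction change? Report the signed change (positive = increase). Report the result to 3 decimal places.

Balance c(h−p*) = e gives c = e/(0.66 − 0.49000) = 0.12/0.17000 = 0.70588.
New p* = 0.49 − e/c = 0.49 − 0.12000/0.84706 = 0.34833.
Δp* = 0.34833 − 0.49000 = -0.14167.

-0.142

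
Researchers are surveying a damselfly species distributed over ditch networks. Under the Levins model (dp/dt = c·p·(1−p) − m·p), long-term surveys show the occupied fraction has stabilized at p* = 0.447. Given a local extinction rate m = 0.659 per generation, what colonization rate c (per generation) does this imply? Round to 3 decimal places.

At equilibrium c(1−p*) = m, so c = m/(1−p*).
c = 0.659/(1 − 0.447) = 0.659/0.5530 = 1.1917.

1.192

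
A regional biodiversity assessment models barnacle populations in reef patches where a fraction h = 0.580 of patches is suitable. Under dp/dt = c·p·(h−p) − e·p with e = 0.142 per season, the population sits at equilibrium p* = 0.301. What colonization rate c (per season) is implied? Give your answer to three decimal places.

At equilibrium c(h−p*) = e, so c = e/(h−p*).
c = 0.142/(0.580 − 0.301) = 0.142/0.2790 = 0.5090.

0.509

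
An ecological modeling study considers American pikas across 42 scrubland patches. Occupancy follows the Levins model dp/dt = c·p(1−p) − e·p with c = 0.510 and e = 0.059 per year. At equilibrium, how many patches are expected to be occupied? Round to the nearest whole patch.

37

p* = 1 − e/c = 1 − 0.059/0.510 = 0.8843.
Expected occupied patches = N × p* = 42 × 0.8843 = 37.14 ≈ 37.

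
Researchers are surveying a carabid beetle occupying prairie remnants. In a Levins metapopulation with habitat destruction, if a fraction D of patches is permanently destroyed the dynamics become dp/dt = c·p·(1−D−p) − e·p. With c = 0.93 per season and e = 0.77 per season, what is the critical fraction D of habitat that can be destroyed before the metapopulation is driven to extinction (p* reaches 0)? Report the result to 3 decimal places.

0.172

The nontrivial equilibrium is p* = (1−D) − e/c; extinction occurs when this hits zero.
So D_crit = 1 − e/c = 1 − 0.77/0.93 = 1 − 0.8280 = 0.1720.
This equals the undisturbed p*, a classic result of Lande's extension.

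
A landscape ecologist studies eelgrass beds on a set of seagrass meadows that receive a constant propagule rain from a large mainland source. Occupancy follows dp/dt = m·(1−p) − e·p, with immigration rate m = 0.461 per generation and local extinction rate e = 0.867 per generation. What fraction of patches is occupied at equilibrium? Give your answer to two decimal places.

Setting dp/dt = 0: m − m·p* = e·p*, so m = (m+e)·p*.
p* = m/(m+e) = 0.461/(0.461+0.867) = 0.461/1.3280 = 0.3471.

0.35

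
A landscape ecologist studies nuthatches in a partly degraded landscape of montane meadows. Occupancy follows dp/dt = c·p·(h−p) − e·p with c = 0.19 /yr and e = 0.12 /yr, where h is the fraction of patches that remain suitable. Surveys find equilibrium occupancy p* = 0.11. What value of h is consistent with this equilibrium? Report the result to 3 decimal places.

At equilibrium c(h−p*) = e, so h = p* + e/c.
h = 0.11 + 0.12/0.19 = 0.11 + 0.6316 = 0.7416.

0.742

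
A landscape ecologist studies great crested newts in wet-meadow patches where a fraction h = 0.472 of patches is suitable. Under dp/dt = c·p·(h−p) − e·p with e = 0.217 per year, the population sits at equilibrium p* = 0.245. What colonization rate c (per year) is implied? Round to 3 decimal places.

0.956

At equilibrium c(h−p*) = e, so c = e/(h−p*).
c = 0.217/(0.472 − 0.245) = 0.217/0.2270 = 0.9559.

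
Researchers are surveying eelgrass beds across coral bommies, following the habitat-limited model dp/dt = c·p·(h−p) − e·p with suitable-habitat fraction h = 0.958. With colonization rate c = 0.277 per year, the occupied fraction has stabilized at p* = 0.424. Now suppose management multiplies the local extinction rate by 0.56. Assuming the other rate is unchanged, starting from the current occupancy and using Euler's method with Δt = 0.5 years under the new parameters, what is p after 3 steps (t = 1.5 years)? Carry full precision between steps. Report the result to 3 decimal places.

Balance c(h−p*) = e gives e = 0.277×(0.958 − 0.42400) = 0.14792.
Starting from p₀ = 0.42400; update p ← p + (dp/dt)·Δt with the new parameters.
  1  |  dp/dt·Δt = +0.013798  |  p_1 = 0.437798
  2  |  dp/dt·Δt = +0.013410  |  p_2 = 0.451208
  3  |  dp/dt·Δt = +0.012983  |  p_3 = 0.464191

0.464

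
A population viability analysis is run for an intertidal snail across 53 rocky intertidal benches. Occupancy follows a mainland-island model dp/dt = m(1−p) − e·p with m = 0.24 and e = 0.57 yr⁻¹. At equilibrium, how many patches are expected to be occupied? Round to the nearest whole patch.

16

p* = m/(m+e) = 0.24/0.8100 = 0.2963.
Expected occupied patches = N × p* = 53 × 0.2963 = 15.70 ≈ 16.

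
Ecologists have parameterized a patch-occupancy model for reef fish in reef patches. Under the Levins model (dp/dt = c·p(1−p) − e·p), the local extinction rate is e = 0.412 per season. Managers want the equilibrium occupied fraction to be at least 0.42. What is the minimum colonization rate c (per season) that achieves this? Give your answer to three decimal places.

0.710

p* = 1 − e/c ≥ 0.42 requires e/c ≤ 0.5800, i.e. c ≥ e/0.5800.
c_min = 0.412/0.5800 = 0.7103.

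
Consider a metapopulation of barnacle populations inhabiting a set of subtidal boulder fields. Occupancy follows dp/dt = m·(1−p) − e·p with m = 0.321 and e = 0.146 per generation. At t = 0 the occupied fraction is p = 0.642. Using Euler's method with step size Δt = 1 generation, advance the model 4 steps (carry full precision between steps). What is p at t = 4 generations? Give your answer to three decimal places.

Update rule: p ← p + [m·(1−p) − e·p]·Δt with Δt = 1.
  1  |  dp/dt·Δt = +0.021186  |  p_1 = 0.663186
  2  |  dp/dt·Δt = +0.011292  |  p_2 = 0.674478
  3  |  dp/dt·Δt = +0.006019  |  p_3 = 0.680497
  4  |  dp/dt·Δt = +0.003208  |  p_4 = 0.683705

0.684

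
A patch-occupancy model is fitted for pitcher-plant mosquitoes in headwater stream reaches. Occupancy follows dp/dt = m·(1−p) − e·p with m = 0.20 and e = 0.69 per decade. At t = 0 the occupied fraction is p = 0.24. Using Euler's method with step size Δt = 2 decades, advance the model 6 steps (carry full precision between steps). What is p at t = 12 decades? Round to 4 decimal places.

0.2282

Update rule: p ← p + [m·(1−p) − e·p]·Δt with Δt = 2.
step 1: Δp = -0.02720, p = 0.21280
step 2: Δp = +0.02122, p = 0.23402
step 3: Δp = -0.01655, p = 0.21747
step 4: Δp = +0.01291, p = 0.23038
step 5: Δp = -0.01007, p = 0.22031
step 6: Δp = +0.00785, p = 0.22816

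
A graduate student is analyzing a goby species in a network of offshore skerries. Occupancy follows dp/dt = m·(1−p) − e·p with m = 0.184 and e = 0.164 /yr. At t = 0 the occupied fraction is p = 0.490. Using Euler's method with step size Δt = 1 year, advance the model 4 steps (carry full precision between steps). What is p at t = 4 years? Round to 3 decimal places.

0.522

Update rule: p ← p + [m·(1−p) − e·p]·Δt with Δt = 1.
step 1: Δp = +0.01348, p = 0.50348
step 2: Δp = +0.00879, p = 0.51227
step 3: Δp = +0.00573, p = 0.51800
step 4: Δp = +0.00374, p = 0.52174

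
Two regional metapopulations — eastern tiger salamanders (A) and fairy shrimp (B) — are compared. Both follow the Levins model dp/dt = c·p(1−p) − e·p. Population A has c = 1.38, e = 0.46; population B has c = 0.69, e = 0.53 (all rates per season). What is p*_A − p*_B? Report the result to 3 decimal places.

A: p*_A = 1 − 0.46/1.38 = 0.6667.
B: p*_B = 1 − 0.53/0.69 = 0.2319.
p*_A − p*_B = 0.6667 − 0.2319 = 0.4348.

0.435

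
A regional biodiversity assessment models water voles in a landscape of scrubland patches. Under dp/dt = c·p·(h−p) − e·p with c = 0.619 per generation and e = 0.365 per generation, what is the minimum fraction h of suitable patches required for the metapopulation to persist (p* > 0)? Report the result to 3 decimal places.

p* = h − e/c is positive only when h > e/c.
h_min = e/c = 0.365/0.619 = 0.5897.

0.590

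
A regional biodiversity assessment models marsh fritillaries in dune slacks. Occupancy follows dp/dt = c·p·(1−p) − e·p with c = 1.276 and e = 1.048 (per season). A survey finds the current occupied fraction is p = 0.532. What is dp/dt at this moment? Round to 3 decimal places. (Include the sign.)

Colonization term: c·p·(1−p) = 1.276×0.532×0.4680 = 0.31769.
Extinction term: e·p = 0.55754.
dp/dt = 0.31769 − 0.55754 = -0.23984.

-0.240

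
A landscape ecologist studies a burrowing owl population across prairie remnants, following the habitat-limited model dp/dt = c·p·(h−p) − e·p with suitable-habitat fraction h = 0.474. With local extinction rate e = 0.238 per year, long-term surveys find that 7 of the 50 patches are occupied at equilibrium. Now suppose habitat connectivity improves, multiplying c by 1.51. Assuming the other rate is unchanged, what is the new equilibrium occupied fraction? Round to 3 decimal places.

0.253

Observed p* = 7/50 = 0.14000.
Balance c(h−p*) = e gives c = e/(0.474 − 0.14000) = 0.238/0.33400 = 0.71257.
New p* = 0.474 − e/c = 0.474 − 0.23800/1.07598 = 0.25281.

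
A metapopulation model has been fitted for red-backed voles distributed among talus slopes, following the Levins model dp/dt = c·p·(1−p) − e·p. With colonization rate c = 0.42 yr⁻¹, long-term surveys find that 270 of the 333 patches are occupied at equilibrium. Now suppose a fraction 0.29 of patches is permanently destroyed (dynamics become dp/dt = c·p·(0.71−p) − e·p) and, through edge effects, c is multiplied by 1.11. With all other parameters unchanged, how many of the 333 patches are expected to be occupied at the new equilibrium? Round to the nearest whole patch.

Observed p* = 270/333 = 0.81081.
Balance c(1−p*) = e gives e = 0.42×(1 − 0.81081) = 0.07946.
New p* = 0.71 − e/c = 0.71 − 0.07946/0.46620 = 0.53956.
Expected occupied = 333 × 0.53956 = 179.67 ≈ 180.

180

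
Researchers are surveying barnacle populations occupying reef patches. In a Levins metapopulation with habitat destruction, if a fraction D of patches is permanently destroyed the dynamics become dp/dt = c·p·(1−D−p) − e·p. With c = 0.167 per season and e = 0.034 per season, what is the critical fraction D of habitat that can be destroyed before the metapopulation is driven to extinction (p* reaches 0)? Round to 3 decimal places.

The nontrivial equilibrium is p* = (1−D) − e/c; extinction occurs when this hits zero.
So D_crit = 1 − e/c = 1 − 0.034/0.167 = 1 − 0.2036 = 0.7964.
This equals the undisturbed p*, a classic result of Lande's extension.

0.796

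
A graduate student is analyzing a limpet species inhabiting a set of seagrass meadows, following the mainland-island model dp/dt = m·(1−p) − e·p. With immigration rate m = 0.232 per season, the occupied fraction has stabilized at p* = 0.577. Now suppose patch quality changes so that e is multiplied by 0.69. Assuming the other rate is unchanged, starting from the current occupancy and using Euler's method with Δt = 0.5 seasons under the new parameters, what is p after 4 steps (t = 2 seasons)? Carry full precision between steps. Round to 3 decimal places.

0.624

Balance m(1−p*) = e·p* gives e = m(1−p*)/p* = 0.232×0.42300/0.57700 = 0.17008.
Starting from p₀ = 0.57700; update p ← p + (dp/dt)·Δt with the new parameters.
p: 0.57700 → 0.59221  (Δp = +0.01521)
p: 0.59221 → 0.60477  (Δp = +0.01255)
p: 0.60477 → 0.61513  (Δp = +0.01036)
p: 0.61513 → 0.62368  (Δp = +0.00855)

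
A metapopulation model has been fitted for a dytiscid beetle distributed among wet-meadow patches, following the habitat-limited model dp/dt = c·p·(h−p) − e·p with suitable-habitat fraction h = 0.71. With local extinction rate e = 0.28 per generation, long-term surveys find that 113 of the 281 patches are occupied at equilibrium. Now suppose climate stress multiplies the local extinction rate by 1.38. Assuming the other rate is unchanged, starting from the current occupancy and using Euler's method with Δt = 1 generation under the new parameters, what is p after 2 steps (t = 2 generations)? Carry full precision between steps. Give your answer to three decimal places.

Observed p* = 113/281 = 0.40214.
Balance c(h−p*) = e gives c = e/(0.71 − 0.40214) = 0.28/0.30786 = 0.90949.
Starting from p₀ = 0.40214; update p ← p + (dp/dt)·Δt with the new parameters.
step 1: Δp = -0.04279, p = 0.35935
step 2: Δp = -0.02425, p = 0.33510

0.335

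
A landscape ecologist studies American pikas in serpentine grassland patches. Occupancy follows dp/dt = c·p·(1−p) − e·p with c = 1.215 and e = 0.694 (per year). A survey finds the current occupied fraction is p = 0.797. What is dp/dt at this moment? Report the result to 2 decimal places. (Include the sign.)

Colonization term: c·p·(1−p) = 1.215×0.797×0.2030 = 0.19658.
Extinction term: e·p = 0.55312.
dp/dt = 0.19658 − 0.55312 = -0.35654.

-0.36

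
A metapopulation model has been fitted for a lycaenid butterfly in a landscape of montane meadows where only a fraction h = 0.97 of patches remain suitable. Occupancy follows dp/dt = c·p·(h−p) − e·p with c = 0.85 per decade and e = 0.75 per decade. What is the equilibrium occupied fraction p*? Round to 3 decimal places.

0.088

Setting dp/dt = 0 and dividing by p* gives c·(h−p*) = e.
So p* = h − e/c = 0.97 − 0.75/0.85 = 0.97 − 0.8824 = 0.0876.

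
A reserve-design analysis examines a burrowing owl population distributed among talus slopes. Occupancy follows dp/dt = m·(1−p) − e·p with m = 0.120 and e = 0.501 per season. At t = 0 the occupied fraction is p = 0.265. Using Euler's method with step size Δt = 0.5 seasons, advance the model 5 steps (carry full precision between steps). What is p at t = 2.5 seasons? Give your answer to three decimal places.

Update rule: p ← p + [m·(1−p) − e·p]·Δt with Δt = 0.5.
  1  |  dp/dt·Δt = -0.022282  |  p_1 = 0.242718
  2  |  dp/dt·Δt = -0.015364  |  p_2 = 0.227354
  3  |  dp/dt·Δt = -0.010593  |  p_3 = 0.216760
  4  |  dp/dt·Δt = -0.007304  |  p_4 = 0.209456
  5  |  dp/dt·Δt = -0.005036  |  p_5 = 0.204420

0.204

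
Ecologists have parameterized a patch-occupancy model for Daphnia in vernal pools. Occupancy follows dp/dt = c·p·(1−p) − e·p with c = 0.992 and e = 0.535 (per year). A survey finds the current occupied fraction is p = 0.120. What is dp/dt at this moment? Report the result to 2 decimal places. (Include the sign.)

Colonization term: c·p·(1−p) = 0.992×0.120×0.8800 = 0.10476.
Extinction term: e·p = 0.06420.
dp/dt = 0.10476 − 0.06420 = 0.04056.

0.04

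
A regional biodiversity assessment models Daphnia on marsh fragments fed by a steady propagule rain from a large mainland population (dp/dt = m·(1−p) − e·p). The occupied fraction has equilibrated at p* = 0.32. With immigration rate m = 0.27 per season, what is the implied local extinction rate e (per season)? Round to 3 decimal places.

At equilibrium m(1−p*) = e·p*, so e = m(1−p*)/p*.
e = 0.27 × 0.6800 / 0.32 = 0.5737.

0.574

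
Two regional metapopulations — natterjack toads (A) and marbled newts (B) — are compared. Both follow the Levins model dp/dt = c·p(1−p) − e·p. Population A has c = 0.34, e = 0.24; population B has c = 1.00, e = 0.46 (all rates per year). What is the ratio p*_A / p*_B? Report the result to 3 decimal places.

A: p*_A = 1 − 0.24/0.34 = 0.2941.
B: p*_B = 1 − 0.46/1.00 = 0.5400.
p*_A / p*_B = 0.2941/0.5400 = 0.5447.

0.545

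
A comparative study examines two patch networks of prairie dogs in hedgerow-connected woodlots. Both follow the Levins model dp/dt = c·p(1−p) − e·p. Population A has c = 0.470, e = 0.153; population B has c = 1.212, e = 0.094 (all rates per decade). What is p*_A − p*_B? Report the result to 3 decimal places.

-0.248

A: p*_A = 1 − 0.153/0.470 = 0.6745.
B: p*_B = 1 − 0.094/1.212 = 0.9224.
p*_A − p*_B = 0.6745 − 0.9224 = -0.2480.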